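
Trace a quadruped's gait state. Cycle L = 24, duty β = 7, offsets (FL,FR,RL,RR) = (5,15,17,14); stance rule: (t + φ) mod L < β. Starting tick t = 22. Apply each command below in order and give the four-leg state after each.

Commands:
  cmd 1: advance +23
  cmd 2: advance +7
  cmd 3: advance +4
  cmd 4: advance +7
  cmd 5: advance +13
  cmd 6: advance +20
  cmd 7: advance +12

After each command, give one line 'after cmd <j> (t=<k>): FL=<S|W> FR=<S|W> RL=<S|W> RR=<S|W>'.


after cmd 1 (t=45): FL=S FR=W RL=W RR=W
after cmd 2 (t=52): FL=W FR=W RL=W RR=W
after cmd 3 (t=56): FL=W FR=W RL=S RR=W
after cmd 4 (t=63): FL=W FR=S RL=W RR=S
after cmd 5 (t=76): FL=W FR=W RL=W RR=W
after cmd 6 (t=96): FL=S FR=W RL=W RR=W
after cmd 7 (t=108): FL=W FR=S RL=S RR=S

start t=22: FL=S FR=W RL=W RR=W
cmd 1: advance +23 → t=45, phase=(2,12,14,11) → FL=S FR=W RL=W RR=W
cmd 2: advance +7 → t=52, phase=(9,19,21,18) → FL=W FR=W RL=W RR=W
cmd 3: advance +4 → t=56, phase=(13,23,1,22) → FL=W FR=W RL=S RR=W
cmd 4: advance +7 → t=63, phase=(20,6,8,5) → FL=W FR=S RL=W RR=S
cmd 5: advance +13 → t=76, phase=(9,19,21,18) → FL=W FR=W RL=W RR=W
cmd 6: advance +20 → t=96, phase=(5,15,17,14) → FL=S FR=W RL=W RR=W
cmd 7: advance +12 → t=108, phase=(17,3,5,2) → FL=W FR=S RL=S RR=S


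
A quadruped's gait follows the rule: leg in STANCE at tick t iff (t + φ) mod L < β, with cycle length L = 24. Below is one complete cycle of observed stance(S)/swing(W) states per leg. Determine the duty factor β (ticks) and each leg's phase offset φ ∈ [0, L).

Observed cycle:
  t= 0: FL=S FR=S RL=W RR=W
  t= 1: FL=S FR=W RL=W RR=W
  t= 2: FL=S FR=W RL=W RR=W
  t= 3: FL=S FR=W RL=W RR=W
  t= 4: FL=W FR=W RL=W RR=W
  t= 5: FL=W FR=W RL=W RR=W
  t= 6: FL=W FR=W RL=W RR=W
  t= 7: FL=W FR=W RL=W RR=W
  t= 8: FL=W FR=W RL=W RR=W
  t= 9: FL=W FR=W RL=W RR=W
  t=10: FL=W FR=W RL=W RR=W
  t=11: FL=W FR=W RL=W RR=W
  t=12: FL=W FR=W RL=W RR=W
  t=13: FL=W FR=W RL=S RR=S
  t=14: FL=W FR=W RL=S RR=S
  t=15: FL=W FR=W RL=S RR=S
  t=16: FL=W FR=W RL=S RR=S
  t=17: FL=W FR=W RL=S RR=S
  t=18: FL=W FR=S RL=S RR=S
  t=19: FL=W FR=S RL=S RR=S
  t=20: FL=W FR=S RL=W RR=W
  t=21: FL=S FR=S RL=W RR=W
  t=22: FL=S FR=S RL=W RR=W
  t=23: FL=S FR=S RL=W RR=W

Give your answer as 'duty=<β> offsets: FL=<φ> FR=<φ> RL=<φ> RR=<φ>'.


duty β = stance ticks per leg = 7
FL: stance ticks = 7; W→S at t=21 → φ=3
FR: stance ticks = 7; W→S at t=18 → φ=6
RL: stance ticks = 7; W→S at t=13 → φ=11
RR: stance ticks = 7; W→S at t=13 → φ=11

duty=7 offsets: FL=3 FR=6 RL=11 RR=11


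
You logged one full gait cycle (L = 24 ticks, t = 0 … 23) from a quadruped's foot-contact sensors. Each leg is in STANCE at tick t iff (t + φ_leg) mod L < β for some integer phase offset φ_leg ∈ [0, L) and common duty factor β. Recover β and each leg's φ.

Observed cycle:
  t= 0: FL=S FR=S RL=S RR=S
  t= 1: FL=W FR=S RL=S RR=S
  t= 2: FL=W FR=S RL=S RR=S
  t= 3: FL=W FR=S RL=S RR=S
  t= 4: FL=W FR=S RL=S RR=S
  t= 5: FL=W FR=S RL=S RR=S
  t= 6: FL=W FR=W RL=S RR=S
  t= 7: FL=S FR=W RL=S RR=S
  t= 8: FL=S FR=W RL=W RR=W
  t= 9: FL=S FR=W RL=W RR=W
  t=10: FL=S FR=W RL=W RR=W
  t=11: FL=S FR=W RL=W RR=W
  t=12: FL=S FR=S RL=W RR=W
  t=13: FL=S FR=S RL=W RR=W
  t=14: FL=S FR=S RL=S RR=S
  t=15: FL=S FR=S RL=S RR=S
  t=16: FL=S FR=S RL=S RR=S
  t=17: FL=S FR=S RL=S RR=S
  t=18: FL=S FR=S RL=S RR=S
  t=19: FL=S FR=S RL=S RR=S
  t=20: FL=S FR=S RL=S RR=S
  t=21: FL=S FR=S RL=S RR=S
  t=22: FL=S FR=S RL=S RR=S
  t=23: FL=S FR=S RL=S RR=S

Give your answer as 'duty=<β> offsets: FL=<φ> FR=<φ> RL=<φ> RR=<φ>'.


duty β = stance ticks per leg = 18
FL: stance ticks = 18; W→S at t=7 → φ=17
FR: stance ticks = 18; W→S at t=12 → φ=12
RL: stance ticks = 18; W→S at t=14 → φ=10
RR: stance ticks = 18; W→S at t=14 → φ=10

duty=18 offsets: FL=17 FR=12 RL=10 RR=10


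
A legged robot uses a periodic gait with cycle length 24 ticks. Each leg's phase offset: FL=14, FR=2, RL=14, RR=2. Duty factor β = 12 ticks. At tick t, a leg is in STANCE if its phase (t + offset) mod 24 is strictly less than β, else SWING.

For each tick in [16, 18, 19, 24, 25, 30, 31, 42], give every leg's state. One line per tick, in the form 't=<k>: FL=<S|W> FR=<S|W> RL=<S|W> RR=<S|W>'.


t=16: phase=(6,18,6,18) vs β=12 → FL=S FR=W RL=S RR=W
t=18: phase=(8,20,8,20) vs β=12 → FL=S FR=W RL=S RR=W
t=19: phase=(9,21,9,21) vs β=12 → FL=S FR=W RL=S RR=W
t=24: phase=(14,2,14,2) vs β=12 → FL=W FR=S RL=W RR=S
t=25: phase=(15,3,15,3) vs β=12 → FL=W FR=S RL=W RR=S
t=30: phase=(20,8,20,8) vs β=12 → FL=W FR=S RL=W RR=S
t=31: phase=(21,9,21,9) vs β=12 → FL=W FR=S RL=W RR=S
t=42: phase=(8,20,8,20) vs β=12 → FL=S FR=W RL=S RR=W

t=16: FL=S FR=W RL=S RR=W
t=18: FL=S FR=W RL=S RR=W
t=19: FL=S FR=W RL=S RR=W
t=24: FL=W FR=S RL=W RR=S
t=25: FL=W FR=S RL=W RR=S
t=30: FL=W FR=S RL=W RR=S
t=31: FL=W FR=S RL=W RR=S
t=42: FL=S FR=W RL=S RR=W


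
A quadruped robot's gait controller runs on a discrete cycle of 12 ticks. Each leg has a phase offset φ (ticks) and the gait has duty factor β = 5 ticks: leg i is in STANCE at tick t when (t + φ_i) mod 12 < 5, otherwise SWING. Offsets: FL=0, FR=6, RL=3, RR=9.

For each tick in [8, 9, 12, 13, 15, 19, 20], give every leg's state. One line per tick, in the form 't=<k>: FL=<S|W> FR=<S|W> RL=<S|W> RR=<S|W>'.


t=8: FL=W FR=S RL=W RR=W
t=9: FL=W FR=S RL=S RR=W
t=12: FL=S FR=W RL=S RR=W
t=13: FL=S FR=W RL=S RR=W
t=15: FL=S FR=W RL=W RR=S
t=19: FL=W FR=S RL=W RR=S
t=20: FL=W FR=S RL=W RR=W

t=8: phase=(8,2,11,5) vs β=5 → FL=W FR=S RL=W RR=W
t=9: phase=(9,3,0,6) vs β=5 → FL=W FR=S RL=S RR=W
t=12: phase=(0,6,3,9) vs β=5 → FL=S FR=W RL=S RR=W
t=13: phase=(1,7,4,10) vs β=5 → FL=S FR=W RL=S RR=W
t=15: phase=(3,9,6,0) vs β=5 → FL=S FR=W RL=W RR=S
t=19: phase=(7,1,10,4) vs β=5 → FL=W FR=S RL=W RR=S
t=20: phase=(8,2,11,5) vs β=5 → FL=W FR=S RL=W RR=W


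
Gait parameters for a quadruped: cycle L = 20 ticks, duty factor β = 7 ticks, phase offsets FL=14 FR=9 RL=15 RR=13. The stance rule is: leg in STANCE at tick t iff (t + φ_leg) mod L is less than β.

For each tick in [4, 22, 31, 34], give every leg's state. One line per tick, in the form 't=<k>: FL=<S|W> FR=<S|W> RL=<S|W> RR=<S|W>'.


t=4: phase=(18,13,19,17) vs β=7 → FL=W FR=W RL=W RR=W
t=22: phase=(16,11,17,15) vs β=7 → FL=W FR=W RL=W RR=W
t=31: phase=(5,0,6,4) vs β=7 → FL=S FR=S RL=S RR=S
t=34: phase=(8,3,9,7) vs β=7 → FL=W FR=S RL=W RR=W

t=4: FL=W FR=W RL=W RR=W
t=22: FL=W FR=W RL=W RR=W
t=31: FL=S FR=S RL=S RR=S
t=34: FL=W FR=S RL=W RR=W


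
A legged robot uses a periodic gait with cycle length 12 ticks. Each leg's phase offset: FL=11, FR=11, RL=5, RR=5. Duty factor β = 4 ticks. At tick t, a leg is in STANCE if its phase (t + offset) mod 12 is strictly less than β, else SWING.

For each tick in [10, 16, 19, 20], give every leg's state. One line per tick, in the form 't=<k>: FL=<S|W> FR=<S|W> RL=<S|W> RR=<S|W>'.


t=10: FL=W FR=W RL=S RR=S
t=16: FL=S FR=S RL=W RR=W
t=19: FL=W FR=W RL=S RR=S
t=20: FL=W FR=W RL=S RR=S

t=10: phase=(9,9,3,3) vs β=4 → FL=W FR=W RL=S RR=S
t=16: phase=(3,3,9,9) vs β=4 → FL=S FR=S RL=W RR=W
t=19: phase=(6,6,0,0) vs β=4 → FL=W FR=W RL=S RR=S
t=20: phase=(7,7,1,1) vs β=4 → FL=W FR=W RL=S RR=S


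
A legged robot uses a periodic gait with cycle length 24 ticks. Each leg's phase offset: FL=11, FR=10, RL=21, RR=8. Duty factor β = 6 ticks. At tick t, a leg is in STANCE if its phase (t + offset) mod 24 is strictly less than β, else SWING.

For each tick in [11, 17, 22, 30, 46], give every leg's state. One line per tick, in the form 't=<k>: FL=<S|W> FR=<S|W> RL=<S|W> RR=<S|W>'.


t=11: phase=(22,21,8,19) vs β=6 → FL=W FR=W RL=W RR=W
t=17: phase=(4,3,14,1) vs β=6 → FL=S FR=S RL=W RR=S
t=22: phase=(9,8,19,6) vs β=6 → FL=W FR=W RL=W RR=W
t=30: phase=(17,16,3,14) vs β=6 → FL=W FR=W RL=S RR=W
t=46: phase=(9,8,19,6) vs β=6 → FL=W FR=W RL=W RR=W

t=11: FL=W FR=W RL=W RR=W
t=17: FL=S FR=S RL=W RR=S
t=22: FL=W FR=W RL=W RR=W
t=30: FL=W FR=W RL=S RR=W
t=46: FL=W FR=W RL=W RR=W


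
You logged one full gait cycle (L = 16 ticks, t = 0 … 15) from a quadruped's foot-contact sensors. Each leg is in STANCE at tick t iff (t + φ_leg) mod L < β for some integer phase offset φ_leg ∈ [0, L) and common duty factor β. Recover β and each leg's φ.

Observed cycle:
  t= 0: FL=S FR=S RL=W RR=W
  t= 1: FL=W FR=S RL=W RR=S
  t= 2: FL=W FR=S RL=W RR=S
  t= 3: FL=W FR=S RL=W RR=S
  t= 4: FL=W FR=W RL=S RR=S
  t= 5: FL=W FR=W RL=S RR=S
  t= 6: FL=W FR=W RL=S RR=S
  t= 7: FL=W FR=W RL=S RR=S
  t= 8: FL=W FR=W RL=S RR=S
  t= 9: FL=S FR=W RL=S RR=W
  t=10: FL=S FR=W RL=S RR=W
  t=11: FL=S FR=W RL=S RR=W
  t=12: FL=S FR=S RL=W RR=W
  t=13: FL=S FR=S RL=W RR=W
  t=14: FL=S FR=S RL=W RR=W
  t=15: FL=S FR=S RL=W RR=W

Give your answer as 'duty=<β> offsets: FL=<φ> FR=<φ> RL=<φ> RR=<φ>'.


duty=8 offsets: FL=7 FR=4 RL=12 RR=15

duty β = stance ticks per leg = 8
FL: stance ticks = 8; W→S at t=9 → φ=7
FR: stance ticks = 8; W→S at t=12 → φ=4
RL: stance ticks = 8; W→S at t=4 → φ=12
RR: stance ticks = 8; W→S at t=1 → φ=15


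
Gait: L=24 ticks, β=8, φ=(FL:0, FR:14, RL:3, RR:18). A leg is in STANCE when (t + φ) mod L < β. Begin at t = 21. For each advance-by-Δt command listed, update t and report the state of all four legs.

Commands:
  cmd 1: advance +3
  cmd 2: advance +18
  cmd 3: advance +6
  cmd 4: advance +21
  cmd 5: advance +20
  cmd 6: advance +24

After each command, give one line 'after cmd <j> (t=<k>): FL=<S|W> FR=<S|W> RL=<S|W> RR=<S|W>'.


after cmd 1 (t=24): FL=S FR=W RL=S RR=W
after cmd 2 (t=42): FL=W FR=W RL=W RR=W
after cmd 3 (t=48): FL=S FR=W RL=S RR=W
after cmd 4 (t=69): FL=W FR=W RL=S RR=W
after cmd 5 (t=89): FL=W FR=S RL=W RR=W
after cmd 6 (t=113): FL=W FR=S RL=W RR=W

start t=21: FL=W FR=W RL=S RR=W
cmd 1: advance +3 → t=24, phase=(0,14,3,18) → FL=S FR=W RL=S RR=W
cmd 2: advance +18 → t=42, phase=(18,8,21,12) → FL=W FR=W RL=W RR=W
cmd 3: advance +6 → t=48, phase=(0,14,3,18) → FL=S FR=W RL=S RR=W
cmd 4: advance +21 → t=69, phase=(21,11,0,15) → FL=W FR=W RL=S RR=W
cmd 5: advance +20 → t=89, phase=(17,7,20,11) → FL=W FR=S RL=W RR=W
cmd 6: advance +24 → t=113, phase=(17,7,20,11) → FL=W FR=S RL=W RR=W


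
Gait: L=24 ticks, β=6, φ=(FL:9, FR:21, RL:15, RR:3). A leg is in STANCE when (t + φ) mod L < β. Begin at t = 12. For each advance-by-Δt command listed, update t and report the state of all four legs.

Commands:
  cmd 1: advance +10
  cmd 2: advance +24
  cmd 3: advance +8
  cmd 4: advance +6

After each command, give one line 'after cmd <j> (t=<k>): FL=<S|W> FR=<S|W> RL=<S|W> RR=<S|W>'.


start t=12: FL=W FR=W RL=S RR=W
cmd 1: advance +10 → t=22, phase=(7,19,13,1) → FL=W FR=W RL=W RR=S
cmd 2: advance +24 → t=46, phase=(7,19,13,1) → FL=W FR=W RL=W RR=S
cmd 3: advance +8 → t=54, phase=(15,3,21,9) → FL=W FR=S RL=W RR=W
cmd 4: advance +6 → t=60, phase=(21,9,3,15) → FL=W FR=W RL=S RR=W

after cmd 1 (t=22): FL=W FR=W RL=W RR=S
after cmd 2 (t=46): FL=W FR=W RL=W RR=S
after cmd 3 (t=54): FL=W FR=S RL=W RR=W
after cmd 4 (t=60): FL=W FR=W RL=S RR=W


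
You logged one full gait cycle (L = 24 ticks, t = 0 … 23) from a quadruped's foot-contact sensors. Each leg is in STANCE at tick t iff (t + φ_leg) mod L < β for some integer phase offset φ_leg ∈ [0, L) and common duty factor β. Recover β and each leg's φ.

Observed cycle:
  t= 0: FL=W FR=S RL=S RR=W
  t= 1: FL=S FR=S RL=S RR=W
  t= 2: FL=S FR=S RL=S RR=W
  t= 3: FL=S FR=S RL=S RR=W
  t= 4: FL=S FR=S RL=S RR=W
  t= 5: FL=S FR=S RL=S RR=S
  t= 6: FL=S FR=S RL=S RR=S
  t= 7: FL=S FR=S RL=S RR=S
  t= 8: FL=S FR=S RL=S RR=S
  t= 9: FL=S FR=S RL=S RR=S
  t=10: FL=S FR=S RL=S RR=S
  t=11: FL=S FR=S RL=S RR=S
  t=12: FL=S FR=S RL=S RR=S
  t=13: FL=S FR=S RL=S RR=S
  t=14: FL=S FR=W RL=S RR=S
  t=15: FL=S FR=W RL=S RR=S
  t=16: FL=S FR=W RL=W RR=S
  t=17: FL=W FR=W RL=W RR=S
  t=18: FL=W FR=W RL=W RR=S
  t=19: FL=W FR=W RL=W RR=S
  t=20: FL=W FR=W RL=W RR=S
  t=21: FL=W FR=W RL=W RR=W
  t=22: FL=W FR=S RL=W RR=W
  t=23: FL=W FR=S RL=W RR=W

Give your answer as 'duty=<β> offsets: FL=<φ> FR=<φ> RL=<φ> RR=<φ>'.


duty β = stance ticks per leg = 16
FL: stance ticks = 16; W→S at t=1 → φ=23
FR: stance ticks = 16; W→S at t=22 → φ=2
RL: stance ticks = 16; W→S at t=0 → φ=0
RR: stance ticks = 16; W→S at t=5 → φ=19

duty=16 offsets: FL=23 FR=2 RL=0 RR=19


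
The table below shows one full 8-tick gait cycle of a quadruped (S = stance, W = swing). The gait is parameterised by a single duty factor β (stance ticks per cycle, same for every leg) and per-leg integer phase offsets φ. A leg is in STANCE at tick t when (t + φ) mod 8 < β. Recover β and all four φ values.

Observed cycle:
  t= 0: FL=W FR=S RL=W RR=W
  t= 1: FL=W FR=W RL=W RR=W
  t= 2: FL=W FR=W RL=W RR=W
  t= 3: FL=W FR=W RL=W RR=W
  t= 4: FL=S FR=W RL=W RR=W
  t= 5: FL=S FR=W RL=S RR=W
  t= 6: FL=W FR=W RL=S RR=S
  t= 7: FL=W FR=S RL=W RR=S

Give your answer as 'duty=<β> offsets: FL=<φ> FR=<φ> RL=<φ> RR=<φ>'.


duty β = stance ticks per leg = 2
FL: stance ticks = 2; W→S at t=4 → φ=4
FR: stance ticks = 2; W→S at t=7 → φ=1
RL: stance ticks = 2; W→S at t=5 → φ=3
RR: stance ticks = 2; W→S at t=6 → φ=2

duty=2 offsets: FL=4 FR=1 RL=3 RR=2


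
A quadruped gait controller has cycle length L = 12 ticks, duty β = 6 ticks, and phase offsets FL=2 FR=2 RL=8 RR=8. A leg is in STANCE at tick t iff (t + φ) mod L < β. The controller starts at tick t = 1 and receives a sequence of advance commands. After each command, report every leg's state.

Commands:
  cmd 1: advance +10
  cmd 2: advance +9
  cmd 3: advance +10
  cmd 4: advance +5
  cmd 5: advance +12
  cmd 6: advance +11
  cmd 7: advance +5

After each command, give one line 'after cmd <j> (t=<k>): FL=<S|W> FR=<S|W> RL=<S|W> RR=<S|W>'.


start t=1: FL=S FR=S RL=W RR=W
cmd 1: advance +10 → t=11, phase=(1,1,7,7) → FL=S FR=S RL=W RR=W
cmd 2: advance +9 → t=20, phase=(10,10,4,4) → FL=W FR=W RL=S RR=S
cmd 3: advance +10 → t=30, phase=(8,8,2,2) → FL=W FR=W RL=S RR=S
cmd 4: advance +5 → t=35, phase=(1,1,7,7) → FL=S FR=S RL=W RR=W
cmd 5: advance +12 → t=47, phase=(1,1,7,7) → FL=S FR=S RL=W RR=W
cmd 6: advance +11 → t=58, phase=(0,0,6,6) → FL=S FR=S RL=W RR=W
cmd 7: advance +5 → t=63, phase=(5,5,11,11) → FL=S FR=S RL=W RR=W

after cmd 1 (t=11): FL=S FR=S RL=W RR=W
after cmd 2 (t=20): FL=W FR=W RL=S RR=S
after cmd 3 (t=30): FL=W FR=W RL=S RR=S
after cmd 4 (t=35): FL=S FR=S RL=W RR=W
after cmd 5 (t=47): FL=S FR=S RL=W RR=W
after cmd 6 (t=58): FL=S FR=S RL=W RR=W
after cmd 7 (t=63): FL=S FR=S RL=W RR=W


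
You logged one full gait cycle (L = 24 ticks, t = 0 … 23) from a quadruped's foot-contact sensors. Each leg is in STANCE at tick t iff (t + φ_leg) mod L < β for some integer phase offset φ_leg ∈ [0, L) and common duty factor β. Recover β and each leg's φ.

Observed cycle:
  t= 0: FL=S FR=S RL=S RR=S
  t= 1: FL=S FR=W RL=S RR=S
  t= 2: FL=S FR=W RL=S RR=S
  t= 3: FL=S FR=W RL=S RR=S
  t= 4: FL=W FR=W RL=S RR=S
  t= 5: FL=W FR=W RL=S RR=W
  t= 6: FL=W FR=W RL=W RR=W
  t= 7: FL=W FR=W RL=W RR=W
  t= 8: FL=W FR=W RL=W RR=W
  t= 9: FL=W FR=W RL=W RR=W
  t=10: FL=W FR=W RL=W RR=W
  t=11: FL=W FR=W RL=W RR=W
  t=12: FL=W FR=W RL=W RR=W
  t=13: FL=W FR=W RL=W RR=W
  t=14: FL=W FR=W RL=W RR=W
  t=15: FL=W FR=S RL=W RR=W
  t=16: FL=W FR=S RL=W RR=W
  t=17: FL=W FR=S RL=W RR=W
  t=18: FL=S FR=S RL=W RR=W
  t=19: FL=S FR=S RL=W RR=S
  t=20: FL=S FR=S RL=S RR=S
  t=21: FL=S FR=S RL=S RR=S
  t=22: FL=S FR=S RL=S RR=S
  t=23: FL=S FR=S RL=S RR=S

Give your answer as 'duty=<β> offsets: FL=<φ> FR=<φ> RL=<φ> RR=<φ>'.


duty=10 offsets: FL=6 FR=9 RL=4 RR=5

duty β = stance ticks per leg = 10
FL: stance ticks = 10; W→S at t=18 → φ=6
FR: stance ticks = 10; W→S at t=15 → φ=9
RL: stance ticks = 10; W→S at t=20 → φ=4
RR: stance ticks = 10; W→S at t=19 → φ=5


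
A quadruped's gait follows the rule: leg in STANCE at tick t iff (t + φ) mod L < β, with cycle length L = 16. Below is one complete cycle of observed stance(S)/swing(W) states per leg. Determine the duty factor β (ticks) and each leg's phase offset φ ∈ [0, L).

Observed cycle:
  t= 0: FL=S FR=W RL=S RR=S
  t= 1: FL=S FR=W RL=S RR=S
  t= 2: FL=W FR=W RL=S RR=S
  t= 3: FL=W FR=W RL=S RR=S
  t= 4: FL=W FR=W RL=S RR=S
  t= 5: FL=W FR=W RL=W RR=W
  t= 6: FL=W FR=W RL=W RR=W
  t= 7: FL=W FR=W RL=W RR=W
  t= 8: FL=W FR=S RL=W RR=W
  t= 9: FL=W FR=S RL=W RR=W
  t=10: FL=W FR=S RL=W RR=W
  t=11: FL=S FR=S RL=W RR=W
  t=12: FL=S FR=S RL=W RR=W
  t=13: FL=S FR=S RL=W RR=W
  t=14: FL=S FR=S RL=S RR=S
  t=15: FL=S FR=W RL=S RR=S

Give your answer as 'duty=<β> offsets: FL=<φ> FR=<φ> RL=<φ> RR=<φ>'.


duty=7 offsets: FL=5 FR=8 RL=2 RR=2

duty β = stance ticks per leg = 7
FL: stance ticks = 7; W→S at t=11 → φ=5
FR: stance ticks = 7; W→S at t=8 → φ=8
RL: stance ticks = 7; W→S at t=14 → φ=2
RR: stance ticks = 7; W→S at t=14 → φ=2


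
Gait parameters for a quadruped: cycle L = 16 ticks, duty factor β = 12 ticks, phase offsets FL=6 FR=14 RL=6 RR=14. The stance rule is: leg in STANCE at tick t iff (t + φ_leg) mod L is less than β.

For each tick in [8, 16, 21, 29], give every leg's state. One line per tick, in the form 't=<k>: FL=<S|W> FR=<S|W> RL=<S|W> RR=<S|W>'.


t=8: FL=W FR=S RL=W RR=S
t=16: FL=S FR=W RL=S RR=W
t=21: FL=S FR=S RL=S RR=S
t=29: FL=S FR=S RL=S RR=S

t=8: phase=(14,6,14,6) vs β=12 → FL=W FR=S RL=W RR=S
t=16: phase=(6,14,6,14) vs β=12 → FL=S FR=W RL=S RR=W
t=21: phase=(11,3,11,3) vs β=12 → FL=S FR=S RL=S RR=S
t=29: phase=(3,11,3,11) vs β=12 → FL=S FR=S RL=S RR=S


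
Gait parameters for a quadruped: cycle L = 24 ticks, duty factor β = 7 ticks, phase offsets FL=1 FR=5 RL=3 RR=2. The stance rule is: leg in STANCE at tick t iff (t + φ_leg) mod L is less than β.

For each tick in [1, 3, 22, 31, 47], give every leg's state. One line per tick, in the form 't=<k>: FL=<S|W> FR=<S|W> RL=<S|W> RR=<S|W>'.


t=1: phase=(2,6,4,3) vs β=7 → FL=S FR=S RL=S RR=S
t=3: phase=(4,8,6,5) vs β=7 → FL=S FR=W RL=S RR=S
t=22: phase=(23,3,1,0) vs β=7 → FL=W FR=S RL=S RR=S
t=31: phase=(8,12,10,9) vs β=7 → FL=W FR=W RL=W RR=W
t=47: phase=(0,4,2,1) vs β=7 → FL=S FR=S RL=S RR=S

t=1: FL=S FR=S RL=S RR=S
t=3: FL=S FR=W RL=S RR=S
t=22: FL=W FR=S RL=S RR=S
t=31: FL=W FR=W RL=W RR=W
t=47: FL=S FR=S RL=S RR=S


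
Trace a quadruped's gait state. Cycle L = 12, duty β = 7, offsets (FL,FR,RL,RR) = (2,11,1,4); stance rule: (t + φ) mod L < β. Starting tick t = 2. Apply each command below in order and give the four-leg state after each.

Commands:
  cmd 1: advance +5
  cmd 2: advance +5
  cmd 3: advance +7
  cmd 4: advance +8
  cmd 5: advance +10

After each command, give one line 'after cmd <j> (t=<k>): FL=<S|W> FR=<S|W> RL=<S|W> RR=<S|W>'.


start t=2: FL=S FR=S RL=S RR=S
cmd 1: advance +5 → t=7, phase=(9,6,8,11) → FL=W FR=S RL=W RR=W
cmd 2: advance +5 → t=12, phase=(2,11,1,4) → FL=S FR=W RL=S RR=S
cmd 3: advance +7 → t=19, phase=(9,6,8,11) → FL=W FR=S RL=W RR=W
cmd 4: advance +8 → t=27, phase=(5,2,4,7) → FL=S FR=S RL=S RR=W
cmd 5: advance +10 → t=37, phase=(3,0,2,5) → FL=S FR=S RL=S RR=S

after cmd 1 (t=7): FL=W FR=S RL=W RR=W
after cmd 2 (t=12): FL=S FR=W RL=S RR=S
after cmd 3 (t=19): FL=W FR=S RL=W RR=W
after cmd 4 (t=27): FL=S FR=S RL=S RR=W
after cmd 5 (t=37): FL=S FR=S RL=S RR=S


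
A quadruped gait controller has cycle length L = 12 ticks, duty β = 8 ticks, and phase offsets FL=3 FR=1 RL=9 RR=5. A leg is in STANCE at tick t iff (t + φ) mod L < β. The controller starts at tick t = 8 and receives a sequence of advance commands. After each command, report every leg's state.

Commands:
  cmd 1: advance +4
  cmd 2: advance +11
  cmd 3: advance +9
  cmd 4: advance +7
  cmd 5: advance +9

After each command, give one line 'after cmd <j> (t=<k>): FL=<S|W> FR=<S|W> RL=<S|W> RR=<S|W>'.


after cmd 1 (t=12): FL=S FR=S RL=W RR=S
after cmd 2 (t=23): FL=S FR=S RL=W RR=S
after cmd 3 (t=32): FL=W FR=W RL=S RR=S
after cmd 4 (t=39): FL=S FR=S RL=S RR=W
after cmd 5 (t=48): FL=S FR=S RL=W RR=S

start t=8: FL=W FR=W RL=S RR=S
cmd 1: advance +4 → t=12, phase=(3,1,9,5) → FL=S FR=S RL=W RR=S
cmd 2: advance +11 → t=23, phase=(2,0,8,4) → FL=S FR=S RL=W RR=S
cmd 3: advance +9 → t=32, phase=(11,9,5,1) → FL=W FR=W RL=S RR=S
cmd 4: advance +7 → t=39, phase=(6,4,0,8) → FL=S FR=S RL=S RR=W
cmd 5: advance +9 → t=48, phase=(3,1,9,5) → FL=S FR=S RL=W RR=S


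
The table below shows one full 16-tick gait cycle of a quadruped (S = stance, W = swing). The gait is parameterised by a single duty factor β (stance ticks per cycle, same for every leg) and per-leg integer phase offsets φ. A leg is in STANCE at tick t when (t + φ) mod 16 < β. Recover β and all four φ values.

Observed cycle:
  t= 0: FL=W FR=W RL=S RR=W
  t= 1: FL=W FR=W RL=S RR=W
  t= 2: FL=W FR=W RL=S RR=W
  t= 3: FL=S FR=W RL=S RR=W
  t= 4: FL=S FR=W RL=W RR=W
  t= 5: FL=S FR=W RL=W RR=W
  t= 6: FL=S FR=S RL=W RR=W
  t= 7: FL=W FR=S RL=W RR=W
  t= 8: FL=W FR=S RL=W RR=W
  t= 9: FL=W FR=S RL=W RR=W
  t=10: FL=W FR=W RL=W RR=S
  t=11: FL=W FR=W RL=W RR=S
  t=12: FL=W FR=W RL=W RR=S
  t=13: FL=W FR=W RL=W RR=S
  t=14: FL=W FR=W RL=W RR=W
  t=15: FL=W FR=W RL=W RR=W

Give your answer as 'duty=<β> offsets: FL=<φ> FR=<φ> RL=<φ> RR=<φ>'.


duty β = stance ticks per leg = 4
FL: stance ticks = 4; W→S at t=3 → φ=13
FR: stance ticks = 4; W→S at t=6 → φ=10
RL: stance ticks = 4; W→S at t=0 → φ=0
RR: stance ticks = 4; W→S at t=10 → φ=6

duty=4 offsets: FL=13 FR=10 RL=0 RR=6


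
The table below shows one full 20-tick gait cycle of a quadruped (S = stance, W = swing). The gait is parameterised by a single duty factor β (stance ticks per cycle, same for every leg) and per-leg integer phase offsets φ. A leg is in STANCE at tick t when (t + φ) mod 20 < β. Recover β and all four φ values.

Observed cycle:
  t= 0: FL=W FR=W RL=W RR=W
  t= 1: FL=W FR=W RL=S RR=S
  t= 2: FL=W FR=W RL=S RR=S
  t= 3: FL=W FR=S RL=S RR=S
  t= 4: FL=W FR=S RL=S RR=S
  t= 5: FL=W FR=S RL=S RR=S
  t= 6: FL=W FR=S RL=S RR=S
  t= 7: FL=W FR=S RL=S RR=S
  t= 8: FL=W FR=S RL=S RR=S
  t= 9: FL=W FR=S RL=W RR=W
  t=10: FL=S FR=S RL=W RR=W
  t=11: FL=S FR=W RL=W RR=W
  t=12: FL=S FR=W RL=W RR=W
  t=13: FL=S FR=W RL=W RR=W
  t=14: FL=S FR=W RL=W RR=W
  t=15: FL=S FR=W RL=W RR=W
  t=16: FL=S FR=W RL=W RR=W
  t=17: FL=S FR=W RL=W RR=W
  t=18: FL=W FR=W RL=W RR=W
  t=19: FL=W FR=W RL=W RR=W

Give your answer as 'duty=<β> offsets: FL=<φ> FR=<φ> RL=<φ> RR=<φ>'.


duty=8 offsets: FL=10 FR=17 RL=19 RR=19

duty β = stance ticks per leg = 8
FL: stance ticks = 8; W→S at t=10 → φ=10
FR: stance ticks = 8; W→S at t=3 → φ=17
RL: stance ticks = 8; W→S at t=1 → φ=19
RR: stance ticks = 8; W→S at t=1 → φ=19


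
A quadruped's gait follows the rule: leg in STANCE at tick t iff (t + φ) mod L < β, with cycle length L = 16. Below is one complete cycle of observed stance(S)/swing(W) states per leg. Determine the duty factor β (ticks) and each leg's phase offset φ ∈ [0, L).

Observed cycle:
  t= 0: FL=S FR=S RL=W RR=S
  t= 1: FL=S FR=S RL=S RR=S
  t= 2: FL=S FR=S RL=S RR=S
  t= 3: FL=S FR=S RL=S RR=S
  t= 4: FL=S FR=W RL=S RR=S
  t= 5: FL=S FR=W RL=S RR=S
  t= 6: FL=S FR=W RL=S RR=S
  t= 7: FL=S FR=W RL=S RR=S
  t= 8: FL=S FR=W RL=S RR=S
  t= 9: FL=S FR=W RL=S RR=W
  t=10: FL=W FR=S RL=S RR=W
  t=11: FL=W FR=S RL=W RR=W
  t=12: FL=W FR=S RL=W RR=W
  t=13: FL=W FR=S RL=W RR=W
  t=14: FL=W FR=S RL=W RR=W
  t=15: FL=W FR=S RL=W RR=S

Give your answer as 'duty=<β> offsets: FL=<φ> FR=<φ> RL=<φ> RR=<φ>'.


duty=10 offsets: FL=0 FR=6 RL=15 RR=1

duty β = stance ticks per leg = 10
FL: stance ticks = 10; W→S at t=0 → φ=0
FR: stance ticks = 10; W→S at t=10 → φ=6
RL: stance ticks = 10; W→S at t=1 → φ=15
RR: stance ticks = 10; W→S at t=15 → φ=1


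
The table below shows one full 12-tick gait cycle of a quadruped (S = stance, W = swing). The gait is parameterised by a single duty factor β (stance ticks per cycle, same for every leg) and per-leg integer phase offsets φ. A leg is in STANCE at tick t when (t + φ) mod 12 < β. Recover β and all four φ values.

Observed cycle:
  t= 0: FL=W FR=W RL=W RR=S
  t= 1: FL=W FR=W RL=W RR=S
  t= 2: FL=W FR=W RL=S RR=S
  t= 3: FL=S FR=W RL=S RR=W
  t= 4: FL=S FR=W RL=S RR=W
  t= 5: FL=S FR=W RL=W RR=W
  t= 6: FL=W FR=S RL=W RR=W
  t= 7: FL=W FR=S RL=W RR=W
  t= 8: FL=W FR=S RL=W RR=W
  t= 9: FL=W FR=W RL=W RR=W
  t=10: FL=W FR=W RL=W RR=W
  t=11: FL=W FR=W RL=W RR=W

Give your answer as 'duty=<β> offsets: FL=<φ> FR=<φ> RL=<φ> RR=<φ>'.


duty β = stance ticks per leg = 3
FL: stance ticks = 3; W→S at t=3 → φ=9
FR: stance ticks = 3; W→S at t=6 → φ=6
RL: stance ticks = 3; W→S at t=2 → φ=10
RR: stance ticks = 3; W→S at t=0 → φ=0

duty=3 offsets: FL=9 FR=6 RL=10 RR=0


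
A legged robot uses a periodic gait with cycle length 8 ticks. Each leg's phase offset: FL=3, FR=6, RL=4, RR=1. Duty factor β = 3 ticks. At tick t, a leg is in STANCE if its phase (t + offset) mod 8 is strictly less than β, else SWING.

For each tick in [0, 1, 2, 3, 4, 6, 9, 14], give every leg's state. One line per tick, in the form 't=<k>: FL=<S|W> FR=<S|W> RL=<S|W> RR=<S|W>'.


t=0: phase=(3,6,4,1) vs β=3 → FL=W FR=W RL=W RR=S
t=1: phase=(4,7,5,2) vs β=3 → FL=W FR=W RL=W RR=S
t=2: phase=(5,0,6,3) vs β=3 → FL=W FR=S RL=W RR=W
t=3: phase=(6,1,7,4) vs β=3 → FL=W FR=S RL=W RR=W
t=4: phase=(7,2,0,5) vs β=3 → FL=W FR=S RL=S RR=W
t=6: phase=(1,4,2,7) vs β=3 → FL=S FR=W RL=S RR=W
t=9: phase=(4,7,5,2) vs β=3 → FL=W FR=W RL=W RR=S
t=14: phase=(1,4,2,7) vs β=3 → FL=S FR=W RL=S RR=W

t=0: FL=W FR=W RL=W RR=S
t=1: FL=W FR=W RL=W RR=S
t=2: FL=W FR=S RL=W RR=W
t=3: FL=W FR=S RL=W RR=W
t=4: FL=W FR=S RL=S RR=W
t=6: FL=S FR=W RL=S RR=W
t=9: FL=W FR=W RL=W RR=S
t=14: FL=S FR=W RL=S RR=W


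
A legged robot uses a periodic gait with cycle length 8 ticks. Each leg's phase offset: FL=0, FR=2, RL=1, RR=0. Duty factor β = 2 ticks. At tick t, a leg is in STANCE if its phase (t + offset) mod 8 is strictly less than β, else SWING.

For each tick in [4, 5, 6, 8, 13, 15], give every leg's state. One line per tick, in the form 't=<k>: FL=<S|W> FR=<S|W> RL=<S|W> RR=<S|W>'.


t=4: phase=(4,6,5,4) vs β=2 → FL=W FR=W RL=W RR=W
t=5: phase=(5,7,6,5) vs β=2 → FL=W FR=W RL=W RR=W
t=6: phase=(6,0,7,6) vs β=2 → FL=W FR=S RL=W RR=W
t=8: phase=(0,2,1,0) vs β=2 → FL=S FR=W RL=S RR=S
t=13: phase=(5,7,6,5) vs β=2 → FL=W FR=W RL=W RR=W
t=15: phase=(7,1,0,7) vs β=2 → FL=W FR=S RL=S RR=W

t=4: FL=W FR=W RL=W RR=W
t=5: FL=W FR=W RL=W RR=W
t=6: FL=W FR=S RL=W RR=W
t=8: FL=S FR=W RL=S RR=S
t=13: FL=W FR=W RL=W RR=W
t=15: FL=W FR=S RL=S RR=W


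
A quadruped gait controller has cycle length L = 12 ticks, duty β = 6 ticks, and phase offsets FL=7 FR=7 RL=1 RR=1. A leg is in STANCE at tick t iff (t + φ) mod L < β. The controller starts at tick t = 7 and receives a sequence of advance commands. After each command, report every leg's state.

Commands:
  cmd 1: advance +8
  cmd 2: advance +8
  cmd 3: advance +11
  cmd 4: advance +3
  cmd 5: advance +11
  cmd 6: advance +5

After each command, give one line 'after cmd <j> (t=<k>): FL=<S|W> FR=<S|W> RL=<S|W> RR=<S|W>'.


after cmd 1 (t=15): FL=W FR=W RL=S RR=S
after cmd 2 (t=23): FL=W FR=W RL=S RR=S
after cmd 3 (t=34): FL=S FR=S RL=W RR=W
after cmd 4 (t=37): FL=W FR=W RL=S RR=S
after cmd 5 (t=48): FL=W FR=W RL=S RR=S
after cmd 6 (t=53): FL=S FR=S RL=W RR=W

start t=7: FL=S FR=S RL=W RR=W
cmd 1: advance +8 → t=15, phase=(10,10,4,4) → FL=W FR=W RL=S RR=S
cmd 2: advance +8 → t=23, phase=(6,6,0,0) → FL=W FR=W RL=S RR=S
cmd 3: advance +11 → t=34, phase=(5,5,11,11) → FL=S FR=S RL=W RR=W
cmd 4: advance +3 → t=37, phase=(8,8,2,2) → FL=W FR=W RL=S RR=S
cmd 5: advance +11 → t=48, phase=(7,7,1,1) → FL=W FR=W RL=S RR=S
cmd 6: advance +5 → t=53, phase=(0,0,6,6) → FL=S FR=S RL=W RR=W


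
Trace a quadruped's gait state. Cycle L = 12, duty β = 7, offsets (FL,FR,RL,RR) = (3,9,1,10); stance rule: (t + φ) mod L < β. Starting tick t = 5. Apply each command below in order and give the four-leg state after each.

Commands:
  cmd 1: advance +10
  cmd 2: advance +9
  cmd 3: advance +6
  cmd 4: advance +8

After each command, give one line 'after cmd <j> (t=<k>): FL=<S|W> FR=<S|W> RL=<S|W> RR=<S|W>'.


after cmd 1 (t=15): FL=S FR=S RL=S RR=S
after cmd 2 (t=24): FL=S FR=W RL=S RR=W
after cmd 3 (t=30): FL=W FR=S RL=W RR=S
after cmd 4 (t=38): FL=S FR=W RL=S RR=S

start t=5: FL=W FR=S RL=S RR=S
cmd 1: advance +10 → t=15, phase=(6,0,4,1) → FL=S FR=S RL=S RR=S
cmd 2: advance +9 → t=24, phase=(3,9,1,10) → FL=S FR=W RL=S RR=W
cmd 3: advance +6 → t=30, phase=(9,3,7,4) → FL=W FR=S RL=W RR=S
cmd 4: advance +8 → t=38, phase=(5,11,3,0) → FL=S FR=W RL=S RR=S


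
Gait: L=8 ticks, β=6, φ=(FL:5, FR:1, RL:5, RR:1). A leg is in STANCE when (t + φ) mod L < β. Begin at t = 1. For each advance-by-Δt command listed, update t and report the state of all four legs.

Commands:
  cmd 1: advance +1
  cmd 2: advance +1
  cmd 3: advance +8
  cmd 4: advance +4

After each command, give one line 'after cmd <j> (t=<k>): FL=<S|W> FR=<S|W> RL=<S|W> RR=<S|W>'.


start t=1: FL=W FR=S RL=W RR=S
cmd 1: advance +1 → t=2, phase=(7,3,7,3) → FL=W FR=S RL=W RR=S
cmd 2: advance +1 → t=3, phase=(0,4,0,4) → FL=S FR=S RL=S RR=S
cmd 3: advance +8 → t=11, phase=(0,4,0,4) → FL=S FR=S RL=S RR=S
cmd 4: advance +4 → t=15, phase=(4,0,4,0) → FL=S FR=S RL=S RR=S

after cmd 1 (t=2): FL=W FR=S RL=W RR=S
after cmd 2 (t=3): FL=S FR=S RL=S RR=S
after cmd 3 (t=11): FL=S FR=S RL=S RR=S
after cmd 4 (t=15): FL=S FR=S RL=S RR=S


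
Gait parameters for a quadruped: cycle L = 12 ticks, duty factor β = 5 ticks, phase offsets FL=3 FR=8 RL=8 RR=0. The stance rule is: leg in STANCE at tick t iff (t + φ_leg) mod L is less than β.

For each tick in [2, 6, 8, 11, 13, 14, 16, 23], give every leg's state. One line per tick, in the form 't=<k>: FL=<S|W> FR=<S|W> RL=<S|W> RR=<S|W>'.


t=2: phase=(5,10,10,2) vs β=5 → FL=W FR=W RL=W RR=S
t=6: phase=(9,2,2,6) vs β=5 → FL=W FR=S RL=S RR=W
t=8: phase=(11,4,4,8) vs β=5 → FL=W FR=S RL=S RR=W
t=11: phase=(2,7,7,11) vs β=5 → FL=S FR=W RL=W RR=W
t=13: phase=(4,9,9,1) vs β=5 → FL=S FR=W RL=W RR=S
t=14: phase=(5,10,10,2) vs β=5 → FL=W FR=W RL=W RR=S
t=16: phase=(7,0,0,4) vs β=5 → FL=W FR=S RL=S RR=S
t=23: phase=(2,7,7,11) vs β=5 → FL=S FR=W RL=W RR=W

t=2: FL=W FR=W RL=W RR=S
t=6: FL=W FR=S RL=S RR=W
t=8: FL=W FR=S RL=S RR=W
t=11: FL=S FR=W RL=W RR=W
t=13: FL=S FR=W RL=W RR=S
t=14: FL=W FR=W RL=W RR=S
t=16: FL=W FR=S RL=S RR=S
t=23: FL=S FR=W RL=W RR=W


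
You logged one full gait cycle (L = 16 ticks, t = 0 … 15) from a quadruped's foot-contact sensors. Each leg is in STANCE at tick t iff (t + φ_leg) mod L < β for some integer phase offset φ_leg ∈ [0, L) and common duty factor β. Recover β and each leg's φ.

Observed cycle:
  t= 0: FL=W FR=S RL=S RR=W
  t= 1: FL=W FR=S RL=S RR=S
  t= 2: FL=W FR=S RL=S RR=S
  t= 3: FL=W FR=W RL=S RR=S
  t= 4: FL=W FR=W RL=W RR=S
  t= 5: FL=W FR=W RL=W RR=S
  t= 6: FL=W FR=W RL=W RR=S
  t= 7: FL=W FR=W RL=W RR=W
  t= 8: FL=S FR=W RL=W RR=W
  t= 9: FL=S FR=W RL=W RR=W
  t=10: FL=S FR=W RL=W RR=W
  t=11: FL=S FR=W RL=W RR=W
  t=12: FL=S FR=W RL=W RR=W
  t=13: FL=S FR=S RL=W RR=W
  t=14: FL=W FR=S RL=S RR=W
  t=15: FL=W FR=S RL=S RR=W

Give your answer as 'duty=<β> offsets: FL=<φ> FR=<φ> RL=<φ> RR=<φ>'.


duty=6 offsets: FL=8 FR=3 RL=2 RR=15

duty β = stance ticks per leg = 6
FL: stance ticks = 6; W→S at t=8 → φ=8
FR: stance ticks = 6; W→S at t=13 → φ=3
RL: stance ticks = 6; W→S at t=14 → φ=2
RR: stance ticks = 6; W→S at t=1 → φ=15


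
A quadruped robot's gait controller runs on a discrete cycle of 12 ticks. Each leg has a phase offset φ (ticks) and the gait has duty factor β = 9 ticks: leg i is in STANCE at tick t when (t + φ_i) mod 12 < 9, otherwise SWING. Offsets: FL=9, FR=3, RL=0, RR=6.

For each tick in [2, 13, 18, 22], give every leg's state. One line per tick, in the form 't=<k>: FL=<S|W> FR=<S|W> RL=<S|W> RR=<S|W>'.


t=2: phase=(11,5,2,8) vs β=9 → FL=W FR=S RL=S RR=S
t=13: phase=(10,4,1,7) vs β=9 → FL=W FR=S RL=S RR=S
t=18: phase=(3,9,6,0) vs β=9 → FL=S FR=W RL=S RR=S
t=22: phase=(7,1,10,4) vs β=9 → FL=S FR=S RL=W RR=S

t=2: FL=W FR=S RL=S RR=S
t=13: FL=W FR=S RL=S RR=S
t=18: FL=S FR=W RL=S RR=S
t=22: FL=S FR=S RL=W RR=S


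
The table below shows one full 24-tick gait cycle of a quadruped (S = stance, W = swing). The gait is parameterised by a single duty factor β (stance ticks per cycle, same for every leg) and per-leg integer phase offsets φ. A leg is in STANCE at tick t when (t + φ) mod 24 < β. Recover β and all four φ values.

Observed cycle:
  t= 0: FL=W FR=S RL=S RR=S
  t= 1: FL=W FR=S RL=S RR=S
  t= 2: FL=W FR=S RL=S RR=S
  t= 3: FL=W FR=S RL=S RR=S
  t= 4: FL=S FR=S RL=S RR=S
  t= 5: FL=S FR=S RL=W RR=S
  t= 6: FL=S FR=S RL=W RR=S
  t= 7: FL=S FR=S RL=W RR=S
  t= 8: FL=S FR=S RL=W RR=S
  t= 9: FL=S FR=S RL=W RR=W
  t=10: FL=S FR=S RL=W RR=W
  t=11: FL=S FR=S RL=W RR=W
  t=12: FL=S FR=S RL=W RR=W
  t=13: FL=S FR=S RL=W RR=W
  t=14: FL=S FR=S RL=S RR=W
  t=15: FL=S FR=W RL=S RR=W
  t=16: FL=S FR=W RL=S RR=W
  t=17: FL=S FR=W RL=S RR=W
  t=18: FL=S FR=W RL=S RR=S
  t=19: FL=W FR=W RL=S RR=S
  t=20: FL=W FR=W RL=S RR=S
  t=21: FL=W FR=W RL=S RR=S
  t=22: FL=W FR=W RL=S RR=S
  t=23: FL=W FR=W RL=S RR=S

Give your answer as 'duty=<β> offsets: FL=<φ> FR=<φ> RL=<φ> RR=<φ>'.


duty β = stance ticks per leg = 15
FL: stance ticks = 15; W→S at t=4 → φ=20
FR: stance ticks = 15; W→S at t=0 → φ=0
RL: stance ticks = 15; W→S at t=14 → φ=10
RR: stance ticks = 15; W→S at t=18 → φ=6

duty=15 offsets: FL=20 FR=0 RL=10 RR=6


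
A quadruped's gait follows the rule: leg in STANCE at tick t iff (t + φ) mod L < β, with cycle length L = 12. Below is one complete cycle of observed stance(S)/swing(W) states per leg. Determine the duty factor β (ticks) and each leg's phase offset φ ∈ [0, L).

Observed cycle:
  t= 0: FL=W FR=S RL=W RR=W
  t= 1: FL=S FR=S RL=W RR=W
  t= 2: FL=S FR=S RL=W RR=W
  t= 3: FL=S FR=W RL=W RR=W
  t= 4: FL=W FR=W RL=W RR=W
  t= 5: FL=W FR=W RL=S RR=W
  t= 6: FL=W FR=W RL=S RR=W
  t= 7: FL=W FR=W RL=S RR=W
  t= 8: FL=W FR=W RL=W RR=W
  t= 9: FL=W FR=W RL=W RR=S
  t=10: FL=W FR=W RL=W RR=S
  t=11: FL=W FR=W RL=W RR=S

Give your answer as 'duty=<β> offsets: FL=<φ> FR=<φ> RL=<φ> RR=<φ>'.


duty β = stance ticks per leg = 3
FL: stance ticks = 3; W→S at t=1 → φ=11
FR: stance ticks = 3; W→S at t=0 → φ=0
RL: stance ticks = 3; W→S at t=5 → φ=7
RR: stance ticks = 3; W→S at t=9 → φ=3

duty=3 offsets: FL=11 FR=0 RL=7 RR=3


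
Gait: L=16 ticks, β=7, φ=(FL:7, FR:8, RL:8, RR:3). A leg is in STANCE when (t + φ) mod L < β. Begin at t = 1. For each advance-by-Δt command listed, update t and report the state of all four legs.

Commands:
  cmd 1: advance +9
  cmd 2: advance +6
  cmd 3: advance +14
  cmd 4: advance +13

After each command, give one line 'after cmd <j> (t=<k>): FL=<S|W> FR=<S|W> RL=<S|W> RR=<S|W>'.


after cmd 1 (t=10): FL=S FR=S RL=S RR=W
after cmd 2 (t=16): FL=W FR=W RL=W RR=S
after cmd 3 (t=30): FL=S FR=S RL=S RR=S
after cmd 4 (t=43): FL=S FR=S RL=S RR=W

start t=1: FL=W FR=W RL=W RR=S
cmd 1: advance +9 → t=10, phase=(1,2,2,13) → FL=S FR=S RL=S RR=W
cmd 2: advance +6 → t=16, phase=(7,8,8,3) → FL=W FR=W RL=W RR=S
cmd 3: advance +14 → t=30, phase=(5,6,6,1) → FL=S FR=S RL=S RR=S
cmd 4: advance +13 → t=43, phase=(2,3,3,14) → FL=S FR=S RL=S RR=W


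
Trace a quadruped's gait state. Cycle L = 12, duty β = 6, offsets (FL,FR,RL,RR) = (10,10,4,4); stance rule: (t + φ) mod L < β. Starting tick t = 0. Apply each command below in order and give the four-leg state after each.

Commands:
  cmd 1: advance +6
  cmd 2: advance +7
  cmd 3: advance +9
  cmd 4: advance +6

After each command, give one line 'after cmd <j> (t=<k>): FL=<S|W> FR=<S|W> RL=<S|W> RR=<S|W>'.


start t=0: FL=W FR=W RL=S RR=S
cmd 1: advance +6 → t=6, phase=(4,4,10,10) → FL=S FR=S RL=W RR=W
cmd 2: advance +7 → t=13, phase=(11,11,5,5) → FL=W FR=W RL=S RR=S
cmd 3: advance +9 → t=22, phase=(8,8,2,2) → FL=W FR=W RL=S RR=S
cmd 4: advance +6 → t=28, phase=(2,2,8,8) → FL=S FR=S RL=W RR=W

after cmd 1 (t=6): FL=S FR=S RL=W RR=W
after cmd 2 (t=13): FL=W FR=W RL=S RR=S
after cmd 3 (t=22): FL=W FR=W RL=S RR=S
after cmd 4 (t=28): FL=S FR=S RL=W RR=W


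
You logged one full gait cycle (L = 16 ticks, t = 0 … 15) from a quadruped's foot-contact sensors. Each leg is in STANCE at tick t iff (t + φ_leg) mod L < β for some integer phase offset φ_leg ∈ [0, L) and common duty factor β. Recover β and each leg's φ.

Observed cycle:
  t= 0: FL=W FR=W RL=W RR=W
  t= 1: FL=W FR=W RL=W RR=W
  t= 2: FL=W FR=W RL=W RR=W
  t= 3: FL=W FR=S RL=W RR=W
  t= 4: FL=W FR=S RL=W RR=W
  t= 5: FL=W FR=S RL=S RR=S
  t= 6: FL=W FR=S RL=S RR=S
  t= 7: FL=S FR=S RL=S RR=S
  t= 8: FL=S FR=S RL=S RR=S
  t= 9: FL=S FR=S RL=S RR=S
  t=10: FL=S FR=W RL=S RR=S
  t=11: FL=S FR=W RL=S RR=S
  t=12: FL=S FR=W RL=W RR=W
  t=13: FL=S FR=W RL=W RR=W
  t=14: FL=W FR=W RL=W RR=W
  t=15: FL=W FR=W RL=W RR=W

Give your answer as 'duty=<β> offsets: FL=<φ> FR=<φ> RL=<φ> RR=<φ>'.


duty β = stance ticks per leg = 7
FL: stance ticks = 7; W→S at t=7 → φ=9
FR: stance ticks = 7; W→S at t=3 → φ=13
RL: stance ticks = 7; W→S at t=5 → φ=11
RR: stance ticks = 7; W→S at t=5 → φ=11

duty=7 offsets: FL=9 FR=13 RL=11 RR=11


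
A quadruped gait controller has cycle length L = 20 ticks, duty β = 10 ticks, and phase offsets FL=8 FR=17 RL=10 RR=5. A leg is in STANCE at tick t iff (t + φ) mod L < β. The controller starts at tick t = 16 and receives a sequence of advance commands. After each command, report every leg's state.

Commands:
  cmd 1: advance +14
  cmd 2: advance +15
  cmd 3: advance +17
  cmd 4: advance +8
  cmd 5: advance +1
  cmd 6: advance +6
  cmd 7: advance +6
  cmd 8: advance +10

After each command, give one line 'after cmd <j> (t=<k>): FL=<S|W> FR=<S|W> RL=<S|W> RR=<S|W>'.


start t=16: FL=S FR=W RL=S RR=S
cmd 1: advance +14 → t=30, phase=(18,7,0,15) → FL=W FR=S RL=S RR=W
cmd 2: advance +15 → t=45, phase=(13,2,15,10) → FL=W FR=S RL=W RR=W
cmd 3: advance +17 → t=62, phase=(10,19,12,7) → FL=W FR=W RL=W RR=S
cmd 4: advance +8 → t=70, phase=(18,7,0,15) → FL=W FR=S RL=S RR=W
cmd 5: advance +1 → t=71, phase=(19,8,1,16) → FL=W FR=S RL=S RR=W
cmd 6: advance +6 → t=77, phase=(5,14,7,2) → FL=S FR=W RL=S RR=S
cmd 7: advance +6 → t=83, phase=(11,0,13,8) → FL=W FR=S RL=W RR=S
cmd 8: advance +10 → t=93, phase=(1,10,3,18) → FL=S FR=W RL=S RR=W

after cmd 1 (t=30): FL=W FR=S RL=S RR=W
after cmd 2 (t=45): FL=W FR=S RL=W RR=W
after cmd 3 (t=62): FL=W FR=W RL=W RR=S
after cmd 4 (t=70): FL=W FR=S RL=S RR=W
after cmd 5 (t=71): FL=W FR=S RL=S RR=W
after cmd 6 (t=77): FL=S FR=W RL=S RR=S
after cmd 7 (t=83): FL=W FR=S RL=W RR=S
after cmd 8 (t=93): FL=S FR=W RL=S RR=W


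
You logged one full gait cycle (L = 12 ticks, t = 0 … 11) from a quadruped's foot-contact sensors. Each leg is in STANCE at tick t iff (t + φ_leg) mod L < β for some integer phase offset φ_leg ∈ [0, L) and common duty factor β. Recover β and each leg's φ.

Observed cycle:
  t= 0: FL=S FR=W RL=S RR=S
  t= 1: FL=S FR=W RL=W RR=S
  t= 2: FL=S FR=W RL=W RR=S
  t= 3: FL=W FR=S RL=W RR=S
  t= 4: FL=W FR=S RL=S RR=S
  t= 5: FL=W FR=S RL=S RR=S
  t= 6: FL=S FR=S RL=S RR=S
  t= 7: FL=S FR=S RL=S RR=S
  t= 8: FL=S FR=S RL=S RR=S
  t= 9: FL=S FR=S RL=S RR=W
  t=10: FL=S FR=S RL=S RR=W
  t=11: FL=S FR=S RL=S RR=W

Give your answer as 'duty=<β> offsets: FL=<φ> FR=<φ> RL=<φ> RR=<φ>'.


duty β = stance ticks per leg = 9
FL: stance ticks = 9; W→S at t=6 → φ=6
FR: stance ticks = 9; W→S at t=3 → φ=9
RL: stance ticks = 9; W→S at t=4 → φ=8
RR: stance ticks = 9; W→S at t=0 → φ=0

duty=9 offsets: FL=6 FR=9 RL=8 RR=0


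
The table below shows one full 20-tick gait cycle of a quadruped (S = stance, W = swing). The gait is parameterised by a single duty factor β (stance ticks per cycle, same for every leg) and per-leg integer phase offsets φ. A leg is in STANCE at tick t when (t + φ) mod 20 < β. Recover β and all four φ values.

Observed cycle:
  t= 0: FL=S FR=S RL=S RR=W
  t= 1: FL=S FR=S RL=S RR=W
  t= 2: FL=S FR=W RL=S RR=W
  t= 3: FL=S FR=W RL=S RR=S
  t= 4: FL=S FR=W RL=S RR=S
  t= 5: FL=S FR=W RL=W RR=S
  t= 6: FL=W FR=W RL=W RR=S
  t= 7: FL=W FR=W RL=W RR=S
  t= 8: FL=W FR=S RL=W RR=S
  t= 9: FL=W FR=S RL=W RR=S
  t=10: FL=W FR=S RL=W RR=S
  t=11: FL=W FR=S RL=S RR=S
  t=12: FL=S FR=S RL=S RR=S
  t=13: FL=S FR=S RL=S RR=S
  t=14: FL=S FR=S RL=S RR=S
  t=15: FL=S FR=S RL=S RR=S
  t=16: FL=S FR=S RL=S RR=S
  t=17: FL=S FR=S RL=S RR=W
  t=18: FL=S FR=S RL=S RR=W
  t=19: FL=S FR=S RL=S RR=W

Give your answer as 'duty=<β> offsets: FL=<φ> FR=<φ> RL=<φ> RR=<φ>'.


duty β = stance ticks per leg = 14
FL: stance ticks = 14; W→S at t=12 → φ=8
FR: stance ticks = 14; W→S at t=8 → φ=12
RL: stance ticks = 14; W→S at t=11 → φ=9
RR: stance ticks = 14; W→S at t=3 → φ=17

duty=14 offsets: FL=8 FR=12 RL=9 RR=17
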